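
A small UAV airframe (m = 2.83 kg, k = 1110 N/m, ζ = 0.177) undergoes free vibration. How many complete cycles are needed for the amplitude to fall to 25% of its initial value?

2 cycles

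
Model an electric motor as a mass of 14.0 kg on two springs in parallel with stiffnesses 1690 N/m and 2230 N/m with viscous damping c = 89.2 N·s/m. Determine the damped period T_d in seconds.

Parallel springs add: k_eq = 1690 + 2230 = 3920 N/m.
ω_n = √(k_eq/m) = √(3920/14.0) = 16.73 rad/s.
Critical damping c_c = 2√(k_eq·m) = 2√(3920 × 14.0) = 468.5 N·s/m, so ζ = c/c_c = 89.2/468.5 = 0.1904.
ω_d = ω_n√(1 − ζ²) = 16.73 × √(1 − 0.0362) = 16.43 rad/s.
T_d = 2π/ω_d = 0.3825 s.

0.382 s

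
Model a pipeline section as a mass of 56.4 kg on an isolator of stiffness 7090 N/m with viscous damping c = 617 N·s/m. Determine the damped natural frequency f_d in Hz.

1.56 Hz

ω_n = √(k/m) = √(7090/56.4) = 11.21 rad/s.
Critical damping c_c = 2√(k·m) = 2√(7090 × 56.4) = 1265 N·s/m, so ζ = c/c_c = 617/1265 = 0.4879.
ω_d = ω_n√(1 − ζ²) = 11.21 × √(1 − 0.238) = 9.787 rad/s.
f_d = ω_d/(2π) = 1.558 Hz.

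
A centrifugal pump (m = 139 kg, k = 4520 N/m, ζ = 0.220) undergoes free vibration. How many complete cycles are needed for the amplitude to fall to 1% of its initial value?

Logarithmic decrement δ = 2πζ/√(1 − ζ²) = 2π × 0.2200/√(1 − 0.0484) = 1.417.
x_n/x₀ = e^(−nδ) ≤ 0.01; take ln: n ≥ ln(1/0.01)/δ = 4.605/1.417 = 3.250.
So 4 complete cycles are required.

4 cycles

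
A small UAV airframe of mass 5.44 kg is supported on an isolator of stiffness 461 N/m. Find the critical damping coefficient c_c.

c_c = 2√(k·m) = 2√(461.0 × 5.44) = 2 × 50.08 = 100.2 N·s/m.

100 N·s/m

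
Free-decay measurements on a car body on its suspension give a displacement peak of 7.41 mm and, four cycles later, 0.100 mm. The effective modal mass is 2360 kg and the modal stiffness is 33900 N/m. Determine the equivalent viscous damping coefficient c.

3020 N·s/m

Logarithmic decrement δ = (1/n)·ln(x₀/x_n) = (1/4)·ln(7.41/0.100) = (1/4)·ln(74.10) = 1.076.
ζ = δ/√(4π² + δ²) = 1.076/√(39.48 + 1.16) = 1.076/6.375 = 0.1688.
c = ζ · 2√(km) = 0.1688 × 2√(33900 × 2360) = 0.1688 × 17890 = 3021 N·s/m.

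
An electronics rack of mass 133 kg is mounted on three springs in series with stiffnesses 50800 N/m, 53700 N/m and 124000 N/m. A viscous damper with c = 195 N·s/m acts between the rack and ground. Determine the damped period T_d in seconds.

0.494 s

Series springs: 1/k_eq = 1/50800 + 1/53700 + 1/124000 = 4.637×10^-5, so k_eq = 21560 N/m.
ω_n = √(k_eq/m) = √(21560/133) = 12.73 rad/s.
Critical damping c_c = 2√(k_eq·m) = 2√(21560 × 133) = 3387 N·s/m, so ζ = c/c_c = 195/3387 = 0.05757.
ω_d = ω_n√(1 − ζ²) = 12.73 × √(1 − 0.00331) = 12.71 rad/s.
T_d = 2π/ω_d = 0.4943 s.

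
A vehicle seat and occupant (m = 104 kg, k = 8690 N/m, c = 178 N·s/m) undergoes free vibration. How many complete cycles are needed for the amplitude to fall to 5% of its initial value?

ζ = c/(2√(km)) = 178/(2√(8690 × 104)) = 178/1901 = 0.09362.
Logarithmic decrement δ = 2πζ/√(1 − ζ²) = 2π × 0.09362/√(1 − 0.00876) = 0.5908.
x_n/x₀ = e^(−nδ) ≤ 0.05; take ln: n ≥ ln(1/0.05)/δ = 2.996/0.5908 = 5.070.
So 6 complete cycles are required.

6 cycles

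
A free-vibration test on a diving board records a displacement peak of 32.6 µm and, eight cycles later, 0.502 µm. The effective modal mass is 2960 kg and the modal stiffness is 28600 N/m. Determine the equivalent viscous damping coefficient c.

Logarithmic decrement δ = (1/n)·ln(x₀/x_n) = (1/8)·ln(32.6/0.502) = (1/8)·ln(64.94) = 0.5217.
ζ = δ/√(4π² + δ²) = 0.5217/√(39.48 + 0.272) = 0.5217/6.305 = 0.08274.
c = ζ · 2√(km) = 0.08274 × 2√(28600 × 2960) = 0.08274 × 18400 = 1523 N·s/m.

1520 N·s/m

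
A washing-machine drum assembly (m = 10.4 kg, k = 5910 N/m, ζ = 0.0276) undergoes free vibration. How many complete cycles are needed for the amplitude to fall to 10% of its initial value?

Logarithmic decrement δ = 2πζ/√(1 − ζ²) = 2π × 0.02760/√(1 − 0.000762) = 0.1735.
x_n/x₀ = e^(−nδ) ≤ 0.1; take ln: n ≥ ln(1/0.1)/δ = 2.303/0.1735 = 13.27.
So 14 complete cycles are required.

14 cycles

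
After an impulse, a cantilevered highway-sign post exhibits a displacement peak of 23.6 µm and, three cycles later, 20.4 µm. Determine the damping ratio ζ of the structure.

0.00773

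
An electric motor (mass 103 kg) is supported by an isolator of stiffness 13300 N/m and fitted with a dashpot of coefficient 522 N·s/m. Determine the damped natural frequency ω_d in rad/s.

11.1 rad/s

ω_n = √(k/m) = √(13300/103) = 11.36 rad/s.
Critical damping c_c = 2√(k·m) = 2√(13300 × 103) = 2341 N·s/m, so ζ = c/c_c = 522/2341 = 0.2230.
ω_d = ω_n√(1 − ζ²) = 11.36 × √(1 − 0.0497) = 11.08 rad/s.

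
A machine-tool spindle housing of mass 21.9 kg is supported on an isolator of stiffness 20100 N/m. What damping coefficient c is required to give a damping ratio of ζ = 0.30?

398 N·s/m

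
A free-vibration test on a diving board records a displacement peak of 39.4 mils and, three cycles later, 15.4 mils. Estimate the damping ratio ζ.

Logarithmic decrement δ = (1/n)·ln(x₀/x_n) = (1/3)·ln(39.4/15.4) = (1/3)·ln(2.558) = 0.3131.
ζ = δ/√(4π² + δ²) = 0.3131/√(39.48 + 0.0981) = 0.3131/6.291 = 0.04977.

0.0498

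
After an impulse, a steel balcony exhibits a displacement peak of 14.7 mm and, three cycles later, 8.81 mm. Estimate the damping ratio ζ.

Logarithmic decrement δ = (1/n)·ln(x₀/x_n) = (1/3)·ln(14.7/8.81) = (1/3)·ln(1.669) = 0.1707.
ζ = δ/√(4π² + δ²) = 0.1707/√(39.48 + 0.0291) = 0.1707/6.286 = 0.02715.

0.0272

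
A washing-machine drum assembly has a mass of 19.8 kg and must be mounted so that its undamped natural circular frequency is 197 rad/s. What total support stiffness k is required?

768000 N/m

k = m·ω_n² = 19.8 × 197.0² = 19.8 × 38810 = 768400 N/m.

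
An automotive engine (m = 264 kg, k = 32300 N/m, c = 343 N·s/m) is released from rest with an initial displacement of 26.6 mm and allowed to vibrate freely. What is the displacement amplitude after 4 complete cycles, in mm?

ζ = c/(2√(km)) = 343/(2√(32300 × 264)) = 343/5840 = 0.05873.
Logarithmic decrement δ = 2πζ/√(1 − ζ²) = 2π × 0.05873/√(1 − 0.00345) = 0.3697.
After n cycles, x_n/x₀ = e^(−nδ), so x_4 = 26.6 × e^(−4 × 0.3697) = 26.6 × 0.2280 = 6.064 mm.

6.06 mm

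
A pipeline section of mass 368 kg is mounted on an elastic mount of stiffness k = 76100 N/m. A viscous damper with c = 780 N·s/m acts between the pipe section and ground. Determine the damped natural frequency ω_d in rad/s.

ω_n = √(k/m) = √(76100/368) = 14.38 rad/s.
Critical damping c_c = 2√(k·m) = 2√(76100 × 368) = 10580 N·s/m, so ζ = c/c_c = 780/10580 = 0.07370.
ω_d = ω_n√(1 − ζ²) = 14.38 × √(1 − 0.00543) = 14.34 rad/s.

14.3 rad/s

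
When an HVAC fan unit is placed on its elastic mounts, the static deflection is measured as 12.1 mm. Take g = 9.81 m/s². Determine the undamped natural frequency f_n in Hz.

ω_n = √(g/δ_st) = √(9.81/0.0121) = √810.7 = 28.47 rad/s.
f_n = ω_n/(2π) = 28.47/6.283 = 4.532 Hz.

4.53 Hz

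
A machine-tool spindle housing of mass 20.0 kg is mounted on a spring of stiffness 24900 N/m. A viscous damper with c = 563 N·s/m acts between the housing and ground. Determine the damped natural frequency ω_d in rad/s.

ω_n = √(k/m) = √(24900/20.0) = 35.28 rad/s.
Critical damping c_c = 2√(k·m) = 2√(24900 × 20.0) = 1411 N·s/m, so ζ = c/c_c = 563/1411 = 0.3989.
ω_d = ω_n√(1 − ζ²) = 35.28 × √(1 − 0.159) = 32.36 rad/s.

32.4 rad/s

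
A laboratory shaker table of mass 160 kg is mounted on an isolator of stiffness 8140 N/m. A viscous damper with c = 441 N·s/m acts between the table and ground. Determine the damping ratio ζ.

0.193

ω_n = √(k/m) = √(8140/160) = 7.133 rad/s.
Critical damping c_c = 2√(k·m) = 2√(8140 × 160) = 2282 N·s/m, so ζ = c/c_c = 441/2282 = 0.1932.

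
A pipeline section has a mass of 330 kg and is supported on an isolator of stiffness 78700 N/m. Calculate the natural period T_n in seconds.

ω_n = √(k/m) = √(78700/330) = √238.5 = 15.44 rad/s.
T_n = 2π/ω_n = 6.283/15.44 = 0.4069 s.

0.407 s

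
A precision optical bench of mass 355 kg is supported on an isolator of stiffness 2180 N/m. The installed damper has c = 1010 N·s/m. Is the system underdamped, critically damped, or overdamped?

underdamped

c_c = 2√(k·m) = 1759 N·s/m; ζ = c/c_c = 1010/1759 = 0.574.
Since ζ < 1 the system is underdamped.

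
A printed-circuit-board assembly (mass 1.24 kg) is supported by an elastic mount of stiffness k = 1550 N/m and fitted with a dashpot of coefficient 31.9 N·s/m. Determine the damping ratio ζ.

0.364

ω_n = √(k/m) = √(1550/1.24) = 35.36 rad/s.
Critical damping c_c = 2√(k·m) = 2√(1550 × 1.24) = 87.68 N·s/m, so ζ = c/c_c = 31.9/87.68 = 0.3638.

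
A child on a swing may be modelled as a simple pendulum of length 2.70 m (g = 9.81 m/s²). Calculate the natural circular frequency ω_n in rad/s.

For a simple pendulum ω_n = √(g/L) = √(9.81/2.70) = √3.633 = 1.906 rad/s.

1.91 rad/s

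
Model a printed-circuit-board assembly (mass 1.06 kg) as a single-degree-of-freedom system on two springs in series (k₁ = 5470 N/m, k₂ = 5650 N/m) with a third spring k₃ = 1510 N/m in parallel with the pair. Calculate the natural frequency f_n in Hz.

10.1 Hz

Series pair: k_s = k₁k₂/(k₁+k₂) = (5470)(5650)/(5470 + 5650) = 2779 N/m. In parallel with k₃: k_eq = 2779 + 1510 = 4289 N/m.
ω_n = √(k_eq/m) = √(4289/1.06) = √4046 = 63.61 rad/s.
f_n = ω_n/(2π) = 63.61/6.283 = 10.12 Hz.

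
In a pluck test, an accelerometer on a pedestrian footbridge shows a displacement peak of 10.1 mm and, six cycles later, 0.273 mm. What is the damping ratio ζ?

0.0953

Logarithmic decrement δ = (1/n)·ln(x₀/x_n) = (1/6)·ln(10.1/0.273) = (1/6)·ln(37.00) = 0.6018.
ζ = δ/√(4π² + δ²) = 0.6018/√(39.48 + 0.362) = 0.6018/6.312 = 0.09534.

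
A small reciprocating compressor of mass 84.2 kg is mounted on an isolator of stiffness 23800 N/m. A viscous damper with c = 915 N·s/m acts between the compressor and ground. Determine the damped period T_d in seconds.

ω_n = √(k/m) = √(23800/84.2) = 16.81 rad/s.
Critical damping c_c = 2√(k·m) = 2√(23800 × 84.2) = 2831 N·s/m, so ζ = c/c_c = 915/2831 = 0.3232.
ω_d = ω_n√(1 − ζ²) = 16.81 × √(1 − 0.104) = 15.91 rad/s.
T_d = 2π/ω_d = 0.3949 s.

0.395 s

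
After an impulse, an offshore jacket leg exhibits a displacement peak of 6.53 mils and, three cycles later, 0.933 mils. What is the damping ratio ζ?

Logarithmic decrement δ = (1/n)·ln(x₀/x_n) = (1/3)·ln(6.53/0.933) = (1/3)·ln(6.999) = 0.6486.
ζ = δ/√(4π² + δ²) = 0.6486/√(39.48 + 0.421) = 0.6486/6.317 = 0.1027.

0.103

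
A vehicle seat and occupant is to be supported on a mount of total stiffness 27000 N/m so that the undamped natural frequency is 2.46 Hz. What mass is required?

113 kg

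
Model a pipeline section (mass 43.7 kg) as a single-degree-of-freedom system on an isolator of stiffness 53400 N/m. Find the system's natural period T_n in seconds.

0.180 s

ω_n = √(k/m) = √(53400/43.7) = √1222 = 34.96 rad/s.
T_n = 2π/ω_n = 6.283/34.96 = 0.1797 s.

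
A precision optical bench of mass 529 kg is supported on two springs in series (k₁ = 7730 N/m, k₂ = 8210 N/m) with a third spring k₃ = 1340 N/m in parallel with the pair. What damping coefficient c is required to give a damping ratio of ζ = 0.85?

Series pair: k_s = k₁k₂/(k₁+k₂) = (7730)(8210)/(7730 + 8210) = 3981 N/m. In parallel with k₃: k_eq = 3981 + 1340 = 5321 N/m.
c_c = 2√(k_eq·m) = 2√(5321 × 529) = 3356 N·s/m.
c = ζ·c_c = 0.85 × 3356 = 2852 N·s/m.

2850 N·s/m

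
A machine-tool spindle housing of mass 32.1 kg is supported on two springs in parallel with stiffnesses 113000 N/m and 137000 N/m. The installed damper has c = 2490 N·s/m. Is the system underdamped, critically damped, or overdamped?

underdamped

Parallel springs add: k_eq = 113000 + 137000 = 250000 N/m.
c_c = 2√(k_eq·m) = 5666 N·s/m; ζ = c/c_c = 2490/5666 = 0.439.
Since ζ < 1 the system is underdamped.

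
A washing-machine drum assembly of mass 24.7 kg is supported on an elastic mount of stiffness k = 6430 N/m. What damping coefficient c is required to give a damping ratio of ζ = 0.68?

c_c = 2√(k·m) = 2√(6430 × 24.7) = 797.0 N·s/m.
c = ζ·c_c = 0.68 × 797.0 = 542.0 N·s/m.

542 N·s/m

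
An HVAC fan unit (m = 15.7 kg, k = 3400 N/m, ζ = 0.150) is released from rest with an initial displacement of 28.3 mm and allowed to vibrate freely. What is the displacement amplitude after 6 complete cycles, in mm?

0.0929 mm

Logarithmic decrement δ = 2πζ/√(1 − ζ²) = 2π × 0.1500/√(1 − 0.0225) = 0.9533.
After n cycles, x_n/x₀ = e^(−nδ), so x_6 = 28.3 × e^(−6 × 0.9533) = 28.3 × 0.003281 = 0.09285 mm.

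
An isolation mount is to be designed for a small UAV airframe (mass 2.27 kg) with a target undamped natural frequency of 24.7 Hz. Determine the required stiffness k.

54700 N/m

ω_n = 2πf_n = 2π × 24.7 = 155.2 rad/s.
k = m·ω_n² = 2.27 × 155.2² = 2.27 × 24090 = 54670 N/m.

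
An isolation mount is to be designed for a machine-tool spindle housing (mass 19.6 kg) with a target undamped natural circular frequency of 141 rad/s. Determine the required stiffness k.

k = m·ω_n² = 19.6 × 141.0² = 19.6 × 19880 = 389700 N/m.

390000 N/m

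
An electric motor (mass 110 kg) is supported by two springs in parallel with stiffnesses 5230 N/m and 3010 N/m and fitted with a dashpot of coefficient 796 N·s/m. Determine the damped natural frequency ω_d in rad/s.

Parallel springs add: k_eq = 5230 + 3010 = 8240 N/m.
ω_n = √(k_eq/m) = √(8240/110) = 8.655 rad/s.
Critical damping c_c = 2√(k_eq·m) = 2√(8240 × 110) = 1904 N·s/m, so ζ = c/c_c = 796/1904 = 0.4180.
ω_d = ω_n√(1 − ζ²) = 8.655 × √(1 − 0.175) = 7.862 rad/s.

7.86 rad/s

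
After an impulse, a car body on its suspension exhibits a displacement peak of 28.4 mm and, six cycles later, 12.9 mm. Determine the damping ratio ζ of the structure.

Logarithmic decrement δ = (1/n)·ln(x₀/x_n) = (1/6)·ln(28.4/12.9) = (1/6)·ln(2.202) = 0.1315.
ζ = δ/√(4π² + δ²) = 0.1315/√(39.48 + 0.0173) = 0.1315/6.285 = 0.02093.

0.0209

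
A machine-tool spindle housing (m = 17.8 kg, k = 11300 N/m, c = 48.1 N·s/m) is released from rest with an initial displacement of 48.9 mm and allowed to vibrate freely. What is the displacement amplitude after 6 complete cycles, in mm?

6.46 mm

ζ = c/(2√(km)) = 48.1/(2√(11300 × 17.8)) = 48.1/897.0 = 0.05362.
Logarithmic decrement δ = 2πζ/√(1 − ζ²) = 2π × 0.05362/√(1 − 0.00288) = 0.3374.
After n cycles, x_n/x₀ = e^(−nδ), so x_6 = 48.9 × e^(−6 × 0.3374) = 48.9 × 0.1321 = 6.458 mm.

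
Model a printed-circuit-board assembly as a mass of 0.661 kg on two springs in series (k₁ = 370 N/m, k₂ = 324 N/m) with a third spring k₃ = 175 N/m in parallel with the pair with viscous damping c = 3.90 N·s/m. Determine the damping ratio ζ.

0.129

Series pair: k_s = k₁k₂/(k₁+k₂) = (370)(324)/(370 + 324) = 172.7 N/m. In parallel with k₃: k_eq = 172.7 + 175 = 347.7 N/m.
ω_n = √(k_eq/m) = √(347.7/0.661) = 22.94 rad/s.
Critical damping c_c = 2√(k_eq·m) = 2√(347.7 × 0.661) = 30.32 N·s/m, so ζ = c/c_c = 3.90/30.32 = 0.1286.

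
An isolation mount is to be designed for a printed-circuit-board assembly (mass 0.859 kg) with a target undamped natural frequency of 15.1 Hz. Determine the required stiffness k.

7730 N/m

ω_n = 2πf_n = 2π × 15.1 = 94.88 rad/s.
k = m·ω_n² = 0.859 × 94.88² = 0.859 × 9001 = 7732 N/m.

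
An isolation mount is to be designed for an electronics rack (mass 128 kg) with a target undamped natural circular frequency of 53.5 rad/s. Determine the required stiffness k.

k = m·ω_n² = 128 × 53.50² = 128 × 2862 = 366400 N/m.

366000 N/m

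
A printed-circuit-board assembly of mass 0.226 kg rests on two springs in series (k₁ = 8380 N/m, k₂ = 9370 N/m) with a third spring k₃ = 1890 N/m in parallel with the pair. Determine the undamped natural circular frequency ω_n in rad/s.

167 rad/s

Series pair: k_s = k₁k₂/(k₁+k₂) = (8380)(9370)/(8380 + 9370) = 4424 N/m. In parallel with k₃: k_eq = 4424 + 1890 = 6314 N/m.
ω_n = √(k_eq/m) = √(6314/0.226) = √27940 = 167.1 rad/s.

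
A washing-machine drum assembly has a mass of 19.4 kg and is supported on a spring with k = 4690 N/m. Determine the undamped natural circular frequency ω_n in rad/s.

15.5 rad/s

ω_n = √(k/m) = √(4690/19.4) = √241.8 = 15.55 rad/s.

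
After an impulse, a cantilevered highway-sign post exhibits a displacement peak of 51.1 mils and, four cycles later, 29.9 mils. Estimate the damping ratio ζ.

0.0213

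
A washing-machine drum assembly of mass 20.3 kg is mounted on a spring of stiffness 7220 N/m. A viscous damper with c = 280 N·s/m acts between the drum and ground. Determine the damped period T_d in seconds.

ω_n = √(k/m) = √(7220/20.3) = 18.86 rad/s.
Critical damping c_c = 2√(k·m) = 2√(7220 × 20.3) = 765.7 N·s/m, so ζ = c/c_c = 280/765.7 = 0.3657.
ω_d = ω_n√(1 − ζ²) = 18.86 × √(1 − 0.134) = 17.55 rad/s.
T_d = 2π/ω_d = 0.3580 s.

0.358 s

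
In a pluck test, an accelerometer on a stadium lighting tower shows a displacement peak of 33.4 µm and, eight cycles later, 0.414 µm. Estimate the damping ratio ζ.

Logarithmic decrement δ = (1/n)·ln(x₀/x_n) = (1/8)·ln(33.4/0.414) = (1/8)·ln(80.68) = 0.5488.
ζ = δ/√(4π² + δ²) = 0.5488/√(39.48 + 0.301) = 0.5488/6.307 = 0.08701.

0.0870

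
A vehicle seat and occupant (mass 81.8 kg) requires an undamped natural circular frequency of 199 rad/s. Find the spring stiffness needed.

k = m·ω_n² = 81.8 × 199.0² = 81.8 × 39600 = 3239000 N/m.

3240000 N/m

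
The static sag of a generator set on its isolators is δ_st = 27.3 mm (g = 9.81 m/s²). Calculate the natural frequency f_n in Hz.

ω_n = √(g/δ_st) = √(9.81/0.0273) = √359.3 = 18.96 rad/s.
f_n = ω_n/(2π) = 18.96/6.283 = 3.017 Hz.

3.02 Hz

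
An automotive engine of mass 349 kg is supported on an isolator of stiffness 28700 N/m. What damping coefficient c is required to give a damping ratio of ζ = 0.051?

c_c = 2√(k·m) = 2√(28700 × 349) = 6330 N·s/m.
c = ζ·c_c = 0.051 × 6330 = 322.8 N·s/m.

323 N·s/m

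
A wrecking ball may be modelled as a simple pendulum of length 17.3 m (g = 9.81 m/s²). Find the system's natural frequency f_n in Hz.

For a simple pendulum ω_n = √(g/L) = √(9.81/17.3) = √0.5671 = 0.7530 rad/s.
f_n = ω_n/(2π) = 0.7530/6.283 = 0.1198 Hz.

0.120 Hz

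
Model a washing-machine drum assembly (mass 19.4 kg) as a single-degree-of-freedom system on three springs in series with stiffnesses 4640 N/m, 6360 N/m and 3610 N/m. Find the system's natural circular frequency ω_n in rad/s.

Series springs: 1/k_eq = 1/4640 + 1/6360 + 1/3610 = 0.0006498, so k_eq = 1539 N/m.
ω_n = √(k_eq/m) = √(1539/19.4) = √79.33 = 8.907 rad/s.

8.91 rad/s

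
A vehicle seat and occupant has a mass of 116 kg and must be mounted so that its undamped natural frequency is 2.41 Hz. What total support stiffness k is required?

26600 N/m

ω_n = 2πf_n = 2π × 2.41 = 15.14 rad/s.
k = m·ω_n² = 116 × 15.14² = 116 × 229.3 = 26600 N/m.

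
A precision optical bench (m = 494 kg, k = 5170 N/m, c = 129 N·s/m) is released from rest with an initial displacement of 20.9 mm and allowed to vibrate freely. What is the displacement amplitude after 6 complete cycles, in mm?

4.56 mm

ζ = c/(2√(km)) = 129/(2√(5170 × 494)) = 129/3196 = 0.04036.
Logarithmic decrement δ = 2πζ/√(1 − ζ²) = 2π × 0.04036/√(1 − 0.00163) = 0.2538.
After n cycles, x_n/x₀ = e^(−nδ), so x_6 = 20.9 × e^(−6 × 0.2538) = 20.9 × 0.2181 = 4.558 mm.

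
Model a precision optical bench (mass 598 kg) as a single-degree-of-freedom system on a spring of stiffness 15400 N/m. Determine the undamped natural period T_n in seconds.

1.24 s

ω_n = √(k/m) = √(15400/598) = √25.75 = 5.075 rad/s.
T_n = 2π/ω_n = 6.283/5.075 = 1.238 s.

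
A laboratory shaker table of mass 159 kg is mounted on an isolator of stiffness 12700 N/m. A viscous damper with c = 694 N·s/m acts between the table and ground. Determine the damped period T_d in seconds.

ω_n = √(k/m) = √(12700/159) = 8.937 rad/s.
Critical damping c_c = 2√(k·m) = 2√(12700 × 159) = 2842 N·s/m, so ζ = c/c_c = 694/2842 = 0.2442.
ω_d = ω_n√(1 − ζ²) = 8.937 × √(1 − 0.0596) = 8.667 rad/s.
T_d = 2π/ω_d = 0.7250 s.

0.725 s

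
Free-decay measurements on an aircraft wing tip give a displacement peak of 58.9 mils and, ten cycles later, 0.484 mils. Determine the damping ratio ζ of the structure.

0.0762

Logarithmic decrement δ = (1/n)·ln(x₀/x_n) = (1/10)·ln(58.9/0.484) = (1/10)·ln(121.7) = 0.4802.
ζ = δ/√(4π² + δ²) = 0.4802/√(39.48 + 0.231) = 0.4802/6.302 = 0.07620.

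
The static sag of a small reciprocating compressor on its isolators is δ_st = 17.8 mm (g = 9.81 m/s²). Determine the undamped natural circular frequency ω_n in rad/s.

23.5 rad/s

ω_n = √(g/δ_st) = √(9.81/0.0178) = √551.1 = 23.48 rad/s.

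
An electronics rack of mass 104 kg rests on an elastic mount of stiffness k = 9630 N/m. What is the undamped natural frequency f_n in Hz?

1.53 Hz

ω_n = √(k/m) = √(9630/104) = √92.60 = 9.623 rad/s.
f_n = ω_n/(2π) = 9.623/6.283 = 1.531 Hz.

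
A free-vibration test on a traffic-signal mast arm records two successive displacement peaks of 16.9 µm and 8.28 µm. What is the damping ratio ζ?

Logarithmic decrement δ = (1/n)·ln(x₀/x_n) = (1/1)·ln(16.9/8.28) = (1/1)·ln(2.041) = 0.7135.
ζ = δ/√(4π² + δ²) = 0.7135/√(39.48 + 0.509) = 0.7135/6.324 = 0.1128.

0.113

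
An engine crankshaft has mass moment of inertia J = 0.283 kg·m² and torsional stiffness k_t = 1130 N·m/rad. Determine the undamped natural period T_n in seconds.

0.0994 s

ω_n = √(k_t/J) = √(1130/0.283) = √3993 = 63.19 rad/s.
T_n = 2π/ω_n = 6.283/63.19 = 0.09943 s.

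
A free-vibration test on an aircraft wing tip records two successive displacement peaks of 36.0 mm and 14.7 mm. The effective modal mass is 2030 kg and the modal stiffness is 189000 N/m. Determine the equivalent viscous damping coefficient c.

5530 N·s/m

Logarithmic decrement δ = (1/n)·ln(x₀/x_n) = (1/1)·ln(36.0/14.7) = (1/1)·ln(2.449) = 0.8957.
ζ = δ/√(4π² + δ²) = 0.8957/√(39.48 + 0.802) = 0.8957/6.347 = 0.1411.
c = ζ · 2√(km) = 0.1411 × 2√(189000 × 2030) = 0.1411 × 39170 = 5529 N·s/m.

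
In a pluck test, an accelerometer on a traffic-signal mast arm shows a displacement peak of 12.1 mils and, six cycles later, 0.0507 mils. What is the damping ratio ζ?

0.144

Logarithmic decrement δ = (1/n)·ln(x₀/x_n) = (1/6)·ln(12.1/0.0507) = (1/6)·ln(238.7) = 0.9125.
ζ = δ/√(4π² + δ²) = 0.9125/√(39.48 + 0.833) = 0.9125/6.349 = 0.1437.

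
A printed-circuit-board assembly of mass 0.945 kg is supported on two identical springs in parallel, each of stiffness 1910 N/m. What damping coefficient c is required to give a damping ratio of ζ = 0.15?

18.0 N·s/m

Parallel springs add: k_eq = 2 × 1910 = 3820 N/m.
c_c = 2√(k_eq·m) = 2√(3820 × 0.945) = 120.2 N·s/m.
c = ζ·c_c = 0.15 × 120.2 = 18.02 N·s/m.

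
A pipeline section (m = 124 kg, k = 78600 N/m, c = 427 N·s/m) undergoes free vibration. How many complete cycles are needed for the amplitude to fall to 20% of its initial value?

4 cycles

ζ = c/(2√(km)) = 427/(2√(78600 × 124)) = 427/6244 = 0.06839.
Logarithmic decrement δ = 2πζ/√(1 − ζ²) = 2π × 0.06839/√(1 − 0.00468) = 0.4307.
x_n/x₀ = e^(−nδ) ≤ 0.2; take ln: n ≥ ln(1/0.2)/δ = 1.609/0.4307 = 3.737.
So 4 complete cycles are required.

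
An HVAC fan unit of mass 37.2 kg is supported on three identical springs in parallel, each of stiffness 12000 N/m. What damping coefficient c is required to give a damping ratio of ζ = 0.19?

Parallel springs add: k_eq = 3 × 12000 = 36000 N/m.
c_c = 2√(k_eq·m) = 2√(36000 × 37.2) = 2314 N·s/m.
c = ζ·c_c = 0.19 × 2314 = 439.8 N·s/m.

440 N·s/m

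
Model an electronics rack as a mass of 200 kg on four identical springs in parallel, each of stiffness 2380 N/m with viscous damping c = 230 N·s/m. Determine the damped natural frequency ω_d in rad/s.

Parallel springs add: k_eq = 4 × 2380 = 9520 N/m.
ω_n = √(k_eq/m) = √(9520/200) = 6.899 rad/s.
Critical damping c_c = 2√(k_eq·m) = 2√(9520 × 200) = 2760 N·s/m, so ζ = c/c_c = 230/2760 = 0.08334.
ω_d = ω_n√(1 − ζ²) = 6.899 × √(1 − 0.00695) = 6.875 rad/s.

6.88 rad/s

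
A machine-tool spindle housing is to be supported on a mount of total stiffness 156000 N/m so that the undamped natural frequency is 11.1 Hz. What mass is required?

32.1 kg

ω_n = 2πf_n = 2π × 11.1 = 69.74 rad/s.
m = k/ω_n² = 156000/69.74² = 156000/4864 = 32.07 kg.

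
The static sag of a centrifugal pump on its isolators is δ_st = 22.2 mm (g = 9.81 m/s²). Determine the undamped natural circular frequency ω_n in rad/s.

21.0 rad/s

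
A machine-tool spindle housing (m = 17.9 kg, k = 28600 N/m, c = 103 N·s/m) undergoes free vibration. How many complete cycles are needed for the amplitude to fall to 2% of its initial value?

ζ = c/(2√(km)) = 103/(2√(28600 × 17.9)) = 103/1431 = 0.07198.
Logarithmic decrement δ = 2πζ/√(1 − ζ²) = 2π × 0.07198/√(1 − 0.00518) = 0.4534.
x_n/x₀ = e^(−nδ) ≤ 0.02; take ln: n ≥ ln(1/0.02)/δ = 3.912/0.4534 = 8.628.
So 9 complete cycles are required.

9 cycles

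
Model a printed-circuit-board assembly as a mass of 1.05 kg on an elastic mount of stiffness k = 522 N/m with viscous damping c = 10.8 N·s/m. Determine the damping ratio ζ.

ω_n = √(k/m) = √(522.0/1.05) = 22.30 rad/s.
Critical damping c_c = 2√(k·m) = 2√(522.0 × 1.05) = 46.82 N·s/m, so ζ = c/c_c = 10.8/46.82 = 0.2307.

0.231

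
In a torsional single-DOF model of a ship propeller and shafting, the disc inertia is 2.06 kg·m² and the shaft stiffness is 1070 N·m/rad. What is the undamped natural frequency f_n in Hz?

ω_n = √(k_t/J) = √(1070/2.06) = √519.4 = 22.79 rad/s.
f_n = ω_n/(2π) = 22.79/6.283 = 3.627 Hz.

3.63 Hz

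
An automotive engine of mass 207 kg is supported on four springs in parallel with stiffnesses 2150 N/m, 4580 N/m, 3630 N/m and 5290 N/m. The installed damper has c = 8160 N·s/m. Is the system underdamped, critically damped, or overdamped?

overdamped

Parallel springs add: k_eq = 2150 + 4580 + 3630 + 5290 = 15650 N/m.
c_c = 2√(k_eq·m) = 3600 N·s/m; ζ = c/c_c = 8160/3600 = 2.27.
Since ζ > 1 the system is overdamped.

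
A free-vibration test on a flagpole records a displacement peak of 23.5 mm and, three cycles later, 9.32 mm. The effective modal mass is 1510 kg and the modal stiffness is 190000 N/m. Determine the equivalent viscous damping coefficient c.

Logarithmic decrement δ = (1/n)·ln(x₀/x_n) = (1/3)·ln(23.5/9.32) = (1/3)·ln(2.521) = 0.3083.
ζ = δ/√(4π² + δ²) = 0.3083/√(39.48 + 0.0950) = 0.3083/6.291 = 0.04901.
c = ζ · 2√(km) = 0.04901 × 2√(190000 × 1510) = 0.04901 × 33880 = 1660 N·s/m.

1660 N·s/m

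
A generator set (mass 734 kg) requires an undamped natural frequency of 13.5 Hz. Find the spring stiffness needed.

ω_n = 2πf_n = 2π × 13.5 = 84.82 rad/s.
k = m·ω_n² = 734 × 84.82² = 734 × 7195 = 5281000 N/m.

5280000 N/m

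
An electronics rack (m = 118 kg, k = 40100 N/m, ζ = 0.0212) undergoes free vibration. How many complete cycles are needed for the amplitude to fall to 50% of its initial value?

6 cycles

Logarithmic decrement δ = 2πζ/√(1 − ζ²) = 2π × 0.02120/√(1 − 0.000449) = 0.1332.
x_n/x₀ = e^(−nδ) ≤ 0.5; take ln: n ≥ ln(1/0.5)/δ = 0.6931/0.1332 = 5.203.
So 6 complete cycles are required.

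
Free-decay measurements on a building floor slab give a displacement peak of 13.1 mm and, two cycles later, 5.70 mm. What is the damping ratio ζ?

0.0661

Logarithmic decrement δ = (1/n)·ln(x₀/x_n) = (1/2)·ln(13.1/5.70) = (1/2)·ln(2.298) = 0.4161.
ζ = δ/√(4π² + δ²) = 0.4161/√(39.48 + 0.173) = 0.4161/6.297 = 0.06608.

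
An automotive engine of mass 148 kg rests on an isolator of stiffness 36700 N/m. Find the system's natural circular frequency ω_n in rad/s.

ω_n = √(k/m) = √(36700/148) = √248.0 = 15.75 rad/s.

15.7 rad/s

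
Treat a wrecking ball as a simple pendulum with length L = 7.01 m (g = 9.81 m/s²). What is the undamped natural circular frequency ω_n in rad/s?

1.18 rad/s

For a simple pendulum ω_n = √(g/L) = √(9.81/7.01) = √1.399 = 1.183 rad/s.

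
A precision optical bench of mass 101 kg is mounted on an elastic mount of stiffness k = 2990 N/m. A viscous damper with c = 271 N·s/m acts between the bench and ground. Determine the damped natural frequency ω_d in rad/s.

5.27 rad/s

ω_n = √(k/m) = √(2990/101) = 5.441 rad/s.
Critical damping c_c = 2√(k·m) = 2√(2990 × 101) = 1099 N·s/m, so ζ = c/c_c = 271/1099 = 0.2466.
ω_d = ω_n√(1 − ζ²) = 5.441 × √(1 − 0.0608) = 5.273 rad/s.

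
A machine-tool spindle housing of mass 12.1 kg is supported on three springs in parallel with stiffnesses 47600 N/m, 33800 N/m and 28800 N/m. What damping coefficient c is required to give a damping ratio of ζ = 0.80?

Parallel springs add: k_eq = 47600 + 33800 + 28800 = 110200 N/m.
c_c = 2√(k_eq·m) = 2√(110200 × 12.1) = 2309 N·s/m.
c = ζ·c_c = 0.80 × 2309 = 1848 N·s/m.

1850 N·s/m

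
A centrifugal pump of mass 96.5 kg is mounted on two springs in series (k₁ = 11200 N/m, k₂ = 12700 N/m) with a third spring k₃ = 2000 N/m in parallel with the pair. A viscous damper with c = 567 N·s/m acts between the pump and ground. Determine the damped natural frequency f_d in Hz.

Series pair: k_s = k₁k₂/(k₁+k₂) = (11200)(12700)/(11200 + 12700) = 5951 N/m. In parallel with k₃: k_eq = 5951 + 2000 = 7951 N/m.
ω_n = √(k_eq/m) = √(7951/96.5) = 9.077 rad/s.
Critical damping c_c = 2√(k_eq·m) = 2√(7951 × 96.5) = 1752 N·s/m, so ζ = c/c_c = 567/1752 = 0.3236.
ω_d = ω_n√(1 − ζ²) = 9.077 × √(1 − 0.105) = 8.589 rad/s.
f_d = ω_d/(2π) = 1.367 Hz.

1.37 Hz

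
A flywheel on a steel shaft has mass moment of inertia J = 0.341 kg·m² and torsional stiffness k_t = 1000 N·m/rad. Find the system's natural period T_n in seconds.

ω_n = √(k_t/J) = √(1000/0.341) = √2933 = 54.15 rad/s.
T_n = 2π/ω_n = 6.283/54.15 = 0.1160 s.

0.116 s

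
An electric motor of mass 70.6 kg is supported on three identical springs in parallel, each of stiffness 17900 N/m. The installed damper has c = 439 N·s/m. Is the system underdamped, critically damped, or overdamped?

Parallel springs add: k_eq = 3 × 17900 = 53700 N/m.
c_c = 2√(k_eq·m) = 3894 N·s/m; ζ = c/c_c = 439/3894 = 0.113.
Since ζ < 1 the system is underdamped.

underdamped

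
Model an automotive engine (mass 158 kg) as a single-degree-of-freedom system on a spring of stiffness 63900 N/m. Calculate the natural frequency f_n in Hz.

ω_n = √(k/m) = √(63900/158) = √404.4 = 20.11 rad/s.
f_n = ω_n/(2π) = 20.11/6.283 = 3.201 Hz.

3.20 Hz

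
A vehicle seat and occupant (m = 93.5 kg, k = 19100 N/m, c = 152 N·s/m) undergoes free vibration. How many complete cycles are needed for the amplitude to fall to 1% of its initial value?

13 cycles

ζ = c/(2√(km)) = 152/(2√(19100 × 93.5)) = 152/2673 = 0.05687.
Logarithmic decrement δ = 2πζ/√(1 − ζ²) = 2π × 0.05687/√(1 − 0.00323) = 0.3579.
x_n/x₀ = e^(−nδ) ≤ 0.01; take ln: n ≥ ln(1/0.01)/δ = 4.605/0.3579 = 12.87.
So 13 complete cycles are required.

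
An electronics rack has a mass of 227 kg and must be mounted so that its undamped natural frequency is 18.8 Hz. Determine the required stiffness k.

3170000 N/m

ω_n = 2πf_n = 2π × 18.8 = 118.1 rad/s.
k = m·ω_n² = 227 × 118.1² = 227 × 13950 = 3167000 N/m.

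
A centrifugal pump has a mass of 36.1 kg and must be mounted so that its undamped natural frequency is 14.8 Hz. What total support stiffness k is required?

ω_n = 2πf_n = 2π × 14.8 = 92.99 rad/s.
k = m·ω_n² = 36.1 × 92.99² = 36.1 × 8647 = 312200 N/m.

312000 N/m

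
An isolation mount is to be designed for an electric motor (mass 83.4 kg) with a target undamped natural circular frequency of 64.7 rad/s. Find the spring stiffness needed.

k = m·ω_n² = 83.4 × 64.70² = 83.4 × 4186 = 349100 N/m.

349000 N/m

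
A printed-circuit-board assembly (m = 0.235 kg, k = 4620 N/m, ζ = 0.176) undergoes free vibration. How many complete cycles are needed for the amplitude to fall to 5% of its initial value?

Logarithmic decrement δ = 2πζ/√(1 − ζ²) = 2π × 0.1760/√(1 − 0.0310) = 1.123.
x_n/x₀ = e^(−nδ) ≤ 0.05; take ln: n ≥ ln(1/0.05)/δ = 2.996/1.123 = 2.667.
So 3 complete cycles are required.

3 cycles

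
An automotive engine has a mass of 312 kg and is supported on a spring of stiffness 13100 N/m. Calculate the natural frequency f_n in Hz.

1.03 Hz

ω_n = √(k/m) = √(13100/312) = √41.99 = 6.480 rad/s.
f_n = ω_n/(2π) = 6.480/6.283 = 1.031 Hz.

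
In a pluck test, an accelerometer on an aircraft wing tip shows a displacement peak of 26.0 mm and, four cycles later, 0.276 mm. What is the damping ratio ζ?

0.178

Logarithmic decrement δ = (1/n)·ln(x₀/x_n) = (1/4)·ln(26.0/0.276) = (1/4)·ln(94.20) = 1.136.
ζ = δ/√(4π² + δ²) = 1.136/√(39.48 + 1.29) = 1.136/6.385 = 0.1780.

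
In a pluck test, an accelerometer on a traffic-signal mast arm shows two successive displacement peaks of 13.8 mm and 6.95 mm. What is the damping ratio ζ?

0.109

Logarithmic decrement δ = (1/n)·ln(x₀/x_n) = (1/1)·ln(13.8/6.95) = (1/1)·ln(1.986) = 0.6859.
ζ = δ/√(4π² + δ²) = 0.6859/√(39.48 + 0.470) = 0.6859/6.321 = 0.1085.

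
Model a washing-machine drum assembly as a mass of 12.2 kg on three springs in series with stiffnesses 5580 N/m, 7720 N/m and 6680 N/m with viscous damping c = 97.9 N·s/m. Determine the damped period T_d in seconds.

0.493 s

Series springs: 1/k_eq = 1/5580 + 1/7720 + 1/6680 = 0.0004584, so k_eq = 2181 N/m.
ω_n = √(k_eq/m) = √(2181/12.2) = 13.37 rad/s.
Critical damping c_c = 2√(k_eq·m) = 2√(2181 × 12.2) = 326.3 N·s/m, so ζ = c/c_c = 97.9/326.3 = 0.3001.
ω_d = ω_n√(1 − ζ²) = 13.37 × √(1 − 0.0900) = 12.76 rad/s.
T_d = 2π/ω_d = 0.4926 s.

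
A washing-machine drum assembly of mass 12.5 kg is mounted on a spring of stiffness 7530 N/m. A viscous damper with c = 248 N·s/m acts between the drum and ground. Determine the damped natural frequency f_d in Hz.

ω_n = √(k/m) = √(7530/12.5) = 24.54 rad/s.
Critical damping c_c = 2√(k·m) = 2√(7530 × 12.5) = 613.6 N·s/m, so ζ = c/c_c = 248/613.6 = 0.4042.
ω_d = ω_n√(1 − ζ²) = 24.54 × √(1 − 0.163) = 22.45 rad/s.
f_d = ω_d/(2π) = 3.573 Hz.

3.57 Hz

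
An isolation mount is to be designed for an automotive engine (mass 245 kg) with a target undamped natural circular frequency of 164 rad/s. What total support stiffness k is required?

k = m·ω_n² = 245 × 164.0² = 245 × 26900 = 6590000 N/m.

6590000 N/m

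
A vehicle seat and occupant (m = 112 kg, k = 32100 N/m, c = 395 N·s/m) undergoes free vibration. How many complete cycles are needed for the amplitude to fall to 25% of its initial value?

ζ = c/(2√(km)) = 395/(2√(32100 × 112)) = 395/3792 = 0.1042.
Logarithmic decrement δ = 2πζ/√(1 − ζ²) = 2π × 0.1042/√(1 − 0.0108) = 0.6580.
x_n/x₀ = e^(−nδ) ≤ 0.25; take ln: n ≥ ln(1/0.25)/δ = 1.386/0.6580 = 2.107.
So 3 complete cycles are required.

3 cycles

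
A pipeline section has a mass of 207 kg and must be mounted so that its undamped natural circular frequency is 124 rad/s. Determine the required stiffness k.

k = m·ω_n² = 207 × 124.0² = 207 × 15380 = 3183000 N/m.

3180000 N/m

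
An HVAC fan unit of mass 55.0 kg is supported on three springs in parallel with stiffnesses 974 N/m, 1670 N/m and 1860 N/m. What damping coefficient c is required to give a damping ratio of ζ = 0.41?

Parallel springs add: k_eq = 974 + 1670 + 1860 = 4504 N/m.
c_c = 2√(k_eq·m) = 2√(4504 × 55.0) = 995.4 N·s/m.
c = ζ·c_c = 0.41 × 995.4 = 408.1 N·s/m.

408 N·s/m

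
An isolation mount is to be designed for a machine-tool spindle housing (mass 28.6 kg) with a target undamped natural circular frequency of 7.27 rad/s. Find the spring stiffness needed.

1510 N/m

k = m·ω_n² = 28.6 × 7.270² = 28.6 × 52.85 = 1512 N/m.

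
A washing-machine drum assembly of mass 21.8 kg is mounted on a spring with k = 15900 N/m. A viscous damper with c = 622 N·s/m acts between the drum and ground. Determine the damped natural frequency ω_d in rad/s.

ω_n = √(k/m) = √(15900/21.8) = 27.01 rad/s.
Critical damping c_c = 2√(k·m) = 2√(15900 × 21.8) = 1177 N·s/m, so ζ = c/c_c = 622/1177 = 0.5282.
ω_d = ω_n√(1 − ζ²) = 27.01 × √(1 − 0.279) = 22.93 rad/s.

22.9 rad/s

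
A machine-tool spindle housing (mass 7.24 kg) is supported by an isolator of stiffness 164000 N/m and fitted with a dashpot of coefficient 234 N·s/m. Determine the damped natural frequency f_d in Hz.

23.8 Hz

ω_n = √(k/m) = √(164000/7.24) = 150.5 rad/s.
Critical damping c_c = 2√(k·m) = 2√(164000 × 7.24) = 2179 N·s/m, so ζ = c/c_c = 234/2179 = 0.1074.
ω_d = ω_n√(1 − ζ²) = 150.5 × √(1 − 0.0115) = 149.6 rad/s.
f_d = ω_d/(2π) = 23.82 Hz.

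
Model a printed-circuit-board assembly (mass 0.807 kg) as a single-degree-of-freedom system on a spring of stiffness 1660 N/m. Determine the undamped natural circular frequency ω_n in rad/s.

45.4 rad/s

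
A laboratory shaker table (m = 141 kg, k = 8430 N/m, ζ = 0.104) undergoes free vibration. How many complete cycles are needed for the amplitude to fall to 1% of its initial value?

8 cycles

Logarithmic decrement δ = 2πζ/√(1 − ζ²) = 2π × 0.1040/√(1 − 0.0108) = 0.6570.
x_n/x₀ = e^(−nδ) ≤ 0.01; take ln: n ≥ ln(1/0.01)/δ = 4.605/0.6570 = 7.009.
So 8 complete cycles are required.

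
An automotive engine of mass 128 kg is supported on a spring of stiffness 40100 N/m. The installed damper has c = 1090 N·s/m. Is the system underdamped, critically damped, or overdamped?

underdamped

c_c = 2√(k·m) = 4531 N·s/m; ζ = c/c_c = 1090/4531 = 0.241.
Since ζ < 1 the system is underdamped.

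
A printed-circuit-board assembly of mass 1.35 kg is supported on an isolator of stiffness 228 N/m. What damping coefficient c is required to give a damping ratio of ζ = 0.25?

c_c = 2√(k·m) = 2√(228.0 × 1.35) = 35.09 N·s/m.
c = ζ·c_c = 0.25 × 35.09 = 8.772 N·s/m.

8.77 N·s/m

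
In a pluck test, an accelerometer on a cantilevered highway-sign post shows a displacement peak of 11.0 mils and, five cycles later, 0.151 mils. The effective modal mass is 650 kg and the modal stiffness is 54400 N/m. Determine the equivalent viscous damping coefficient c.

Logarithmic decrement δ = (1/n)·ln(x₀/x_n) = (1/5)·ln(11.0/0.151) = (1/5)·ln(72.85) = 0.8577.
ζ = δ/√(4π² + δ²) = 0.8577/√(39.48 + 0.736) = 0.8577/6.341 = 0.1352.
c = ζ · 2√(km) = 0.1352 × 2√(54400 × 650) = 0.1352 × 11890 = 1608 N·s/m.

1610 N·s/m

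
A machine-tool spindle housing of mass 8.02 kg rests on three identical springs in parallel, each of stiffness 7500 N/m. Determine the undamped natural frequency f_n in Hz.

8.43 Hz

Parallel springs add: k_eq = 3 × 7500 = 22500 N/m.
ω_n = √(k_eq/m) = √(22500/8.02) = √2805 = 52.97 rad/s.
f_n = ω_n/(2π) = 52.97/6.283 = 8.430 Hz.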